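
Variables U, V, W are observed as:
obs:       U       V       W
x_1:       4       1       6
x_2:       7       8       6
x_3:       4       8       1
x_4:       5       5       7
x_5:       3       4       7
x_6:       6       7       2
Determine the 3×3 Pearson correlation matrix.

Step 1 — column means:
  mean(U) = (4 + 7 + 4 + 5 + 3 + 6) / 6 = 29/6 = 4.8333
  mean(V) = (1 + 8 + 8 + 5 + 4 + 7) / 6 = 33/6 = 5.5
  mean(W) = (6 + 6 + 1 + 7 + 7 + 2) / 6 = 29/6 = 4.8333

Step 2 — sample variances and covariances s[i,j] = (1/(n-1)) · Σ_k (x_{k,i} - mean_i) · (x_{k,j} - mean_j), with n-1 = 5:
  s[U,U] = ((-0.8333)·(-0.8333) + (2.1667)·(2.1667) + (-0.8333)·(-0.8333) + (0.1667)·(0.1667) + (-1.8333)·(-1.8333) + (1.1667)·(1.1667)) / 5 = 10.8333/5 = 2.1667
  s[U,V] = ((-0.8333)·(-4.5) + (2.1667)·(2.5) + (-0.8333)·(2.5) + (0.1667)·(-0.5) + (-1.8333)·(-1.5) + (1.1667)·(1.5)) / 5 = 11.5/5 = 2.3
  s[U,W] = ((-0.8333)·(1.1667) + (2.1667)·(1.1667) + (-0.8333)·(-3.8333) + (0.1667)·(2.1667) + (-1.8333)·(2.1667) + (1.1667)·(-2.8333)) / 5 = -2.1667/5 = -0.4333
  s[V,V] = ((-4.5)·(-4.5) + (2.5)·(2.5) + (2.5)·(2.5) + (-0.5)·(-0.5) + (-1.5)·(-1.5) + (1.5)·(1.5)) / 5 = 37.5/5 = 7.5
  s[V,W] = ((-4.5)·(1.1667) + (2.5)·(1.1667) + (2.5)·(-3.8333) + (-0.5)·(2.1667) + (-1.5)·(2.1667) + (1.5)·(-2.8333)) / 5 = -20.5/5 = -4.1
  s[W,W] = ((1.1667)·(1.1667) + (1.1667)·(1.1667) + (-3.8333)·(-3.8333) + (2.1667)·(2.1667) + (2.1667)·(2.1667) + (-2.8333)·(-2.8333)) / 5 = 34.8333/5 = 6.9667
  Sample standard deviations s_i = √(s[i,i]):
  s(U) = √(2.1667) = 1.472
  s(V) = √(7.5) = 2.7386
  s(W) = √(6.9667) = 2.6394

Step 3 — r_{ij} = s_{ij} / (s_i · s_j):
  r[U,U] = 1 (diagonal).
  r[U,V] = 2.3 / (1.472 · 2.7386) = 2.3 / 4.0311 = 0.5706
  r[U,W] = -0.4333 / (1.472 · 2.6394) = -0.4333 / 3.8852 = -0.1115
  r[V,V] = 1 (diagonal).
  r[V,W] = -4.1 / (2.7386 · 2.6394) = -4.1 / 7.2284 = -0.5672
  r[W,W] = 1 (diagonal).

R is symmetric with unit diagonal. Assembling:

R = [[1, 0.5706, -0.1115],
 [0.5706, 1, -0.5672],
 [-0.1115, -0.5672, 1]]


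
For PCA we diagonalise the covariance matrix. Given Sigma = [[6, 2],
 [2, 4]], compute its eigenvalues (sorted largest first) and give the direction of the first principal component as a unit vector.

Step 1 — characteristic polynomial of 2×2 Sigma:
  det(Sigma - λI) = λ² - trace · λ + det = 0.
  trace = 6 + 4 = 10, det = 6·4 - (2)² = 20.
Step 2 — discriminant:
  Δ = trace² - 4·det = 100 - 80 = 20.
Step 3 — eigenvalues:
  λ = (trace ± √Δ)/2 = (10 ± 4.4721)/2,
  λ_1 = 7.2361,  λ_2 = 2.7639.

Step 4 — unit eigenvector for λ_1: solve (Sigma - λ_1 I)v = 0. First row:
  (6 - 7.2361)·v_x + (2)·v_y = 0, i.e. (-1.2361)·v_x + (2)·v_y = 0,
  so v ∝ (b, λ_1 - a) = (2, 1.2361) = u.
  ||u|| = √((2)² + (1.2361)²) = √(5.5279) ≈ 2.3511,
  v_1 = u/||u|| ≈ (0.8507, 0.5257) (||v_1|| = 1).

λ_1 = 7.2361,  λ_2 = 2.7639;  v_1 ≈ (0.8507, 0.5257)


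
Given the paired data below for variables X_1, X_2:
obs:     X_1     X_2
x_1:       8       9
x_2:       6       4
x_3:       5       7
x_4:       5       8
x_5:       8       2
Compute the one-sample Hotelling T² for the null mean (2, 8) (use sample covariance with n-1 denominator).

Step 1 — sample mean vector:
  mean(X_1) = (8 + 6 + 5 + 5 + 8) / 5 = 32/5 = 6.4
  mean(X_2) = (9 + 4 + 7 + 8 + 2) / 5 = 30/5 = 6
  x̄ = (6.4, 6),  deviation x̄ - mu_0 = (6.4, 6) - (2, 8) = (4.4, -2).

Step 2 — sample covariance matrix, S[i,j] = (1/(n-1)) · Σ_k (x_{k,i} - mean_i) · (x_{k,j} - mean_j), divisor n-1 = 4:
  S[X_1,X_1] = ((1.6)·(1.6) + (-0.4)·(-0.4) + (-1.4)·(-1.4) + (-1.4)·(-1.4) + (1.6)·(1.6)) / 4 = 9.2/4 = 2.3
  S[X_1,X_2] = ((1.6)·(3) + (-0.4)·(-2) + (-1.4)·(1) + (-1.4)·(2) + (1.6)·(-4)) / 4 = -5/4 = -1.25
  S[X_2,X_2] = ((3)·(3) + (-2)·(-2) + (1)·(1) + (2)·(2) + (-4)·(-4)) / 4 = 34/4 = 8.5
  S = [[2.3, -1.25],
 [-1.25, 8.5]].

Step 3 — invert S. det(S) = 2.3·8.5 - (-1.25)² = 17.9875.
  S^{-1} = (1/det) · [[d, -b], [-b, a]] = [[0.4726, 0.0695],
 [0.0695, 0.1279]].

Step 4 — quadratic form (x̄ - mu_0)^T · S^{-1} · (x̄ - mu_0):
  S^{-1} · (x̄ - mu_0) = (1.9402, 0.05),
  (x̄ - mu_0)^T · [...] = (4.4)·(1.9402) + (-2)·(0.05) = 8.437.

Step 5 — scale by n: T² = 5 · 8.437 = 42.1849.

T² ≈ 42.1849


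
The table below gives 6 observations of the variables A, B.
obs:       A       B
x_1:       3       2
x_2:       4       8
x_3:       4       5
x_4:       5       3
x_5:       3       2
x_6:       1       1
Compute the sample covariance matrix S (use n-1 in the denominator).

Step 1 — column means:
  mean(A) = (3 + 4 + 4 + 5 + 3 + 1) / 6 = 20/6 = 3.3333
  mean(B) = (2 + 8 + 5 + 3 + 2 + 1) / 6 = 21/6 = 3.5

Step 2 — sample covariance S[i,j] = (1/(n-1)) · Σ_k (x_{k,i} - mean_i) · (x_{k,j} - mean_j), with n-1 = 5.
  S[A,A] = ((-0.3333)·(-0.3333) + (0.6667)·(0.6667) + (0.6667)·(0.6667) + (1.6667)·(1.6667) + (-0.3333)·(-0.3333) + (-2.3333)·(-2.3333)) / 5 = 9.3333/5 = 1.8667
  S[A,B] = ((-0.3333)·(-1.5) + (0.6667)·(4.5) + (0.6667)·(1.5) + (1.6667)·(-0.5) + (-0.3333)·(-1.5) + (-2.3333)·(-2.5)) / 5 = 10/5 = 2
  S[B,B] = ((-1.5)·(-1.5) + (4.5)·(4.5) + (1.5)·(1.5) + (-0.5)·(-0.5) + (-1.5)·(-1.5) + (-2.5)·(-2.5)) / 5 = 33.5/5 = 6.7

S is symmetric (S[j,i] = S[i,j]). Assembling:

S = [[1.8667, 2],
 [2, 6.7]]


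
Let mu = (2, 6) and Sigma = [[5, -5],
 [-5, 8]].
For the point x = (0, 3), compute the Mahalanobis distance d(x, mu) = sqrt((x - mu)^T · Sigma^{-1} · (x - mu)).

Step 1 — centre the observation: (x - mu) = (-2, -3).

Step 2 — invert Sigma. det(Sigma) = 5·8 - (-5)² = 15.
  Sigma^{-1} = (1/det) · [[d, -b], [-b, a]] = [[0.5333, 0.3333],
 [0.3333, 0.3333]].

Step 3 — form the quadratic (x - mu)^T · Sigma^{-1} · (x - mu):
  Sigma^{-1} · (x - mu) = (-2.0667, -1.6667).
  (x - mu)^T · [Sigma^{-1} · (x - mu)] = (-2)·(-2.0667) + (-3)·(-1.6667) = 9.1333.

Step 4 — take square root: d = √(9.1333) ≈ 3.0221.

d(x, mu) = √(9.1333) ≈ 3.0221


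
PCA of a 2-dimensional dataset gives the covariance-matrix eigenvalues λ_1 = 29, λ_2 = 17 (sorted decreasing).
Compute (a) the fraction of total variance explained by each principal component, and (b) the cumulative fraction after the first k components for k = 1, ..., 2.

Step 1 — total variance = trace(Sigma) = Σ λ_i = 29 + 17 = 46.

Step 2 — fraction explained by component i = λ_i / Σ λ:
  PC1: 29/46 = 0.6304
  PC2: 17/46 = 0.3696

Step 3 — cumulative fraction after k components = (λ_1 + ... + λ_k) / Σ λ:
  k = 1: 29/46 = 0.6304
  k = 2: (29 + 17)/46 = 46/46 = 1

Summary (fraction, with percent):

explained: PC1 0.6304 (63.04%), PC2 0.3696 (36.96%);  cumulative: 0.6304, 1


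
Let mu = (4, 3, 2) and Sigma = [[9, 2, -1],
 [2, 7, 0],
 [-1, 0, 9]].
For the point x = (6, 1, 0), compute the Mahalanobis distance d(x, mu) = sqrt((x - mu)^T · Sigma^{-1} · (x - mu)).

Step 1 — centre the observation: (x - mu) = (2, -2, -2).

Step 2 — invert Sigma (cofactor / det for 3×3, or solve directly):
  Sigma^{-1} = [[0.1202, -0.0344, 0.0134],
 [-0.0344, 0.1527, -0.0038],
 [0.0134, -0.0038, 0.1126]].

Step 3 — form the quadratic (x - mu)^T · Sigma^{-1} · (x - mu):
  Sigma^{-1} · (x - mu) = (0.2824, -0.3664, -0.1908).
  (x - mu)^T · [Sigma^{-1} · (x - mu)] = (2)·(0.2824) + (-2)·(-0.3664) + (-2)·(-0.1908) = 1.6794.

Step 4 — take square root: d = √(1.6794) ≈ 1.2959.

d(x, mu) = √(1.6794) ≈ 1.2959


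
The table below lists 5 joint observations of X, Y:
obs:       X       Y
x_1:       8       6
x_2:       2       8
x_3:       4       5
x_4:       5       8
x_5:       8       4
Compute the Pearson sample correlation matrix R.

Step 1 — column means:
  mean(X) = (8 + 2 + 4 + 5 + 8) / 5 = 27/5 = 5.4
  mean(Y) = (6 + 8 + 5 + 8 + 4) / 5 = 31/5 = 6.2

Step 2 — sample variances and covariances s[i,j] = (1/(n-1)) · Σ_k (x_{k,i} - mean_i) · (x_{k,j} - mean_j), with n-1 = 4:
  s[X,X] = ((2.6)·(2.6) + (-3.4)·(-3.4) + (-1.4)·(-1.4) + (-0.4)·(-0.4) + (2.6)·(2.6)) / 4 = 27.2/4 = 6.8
  s[X,Y] = ((2.6)·(-0.2) + (-3.4)·(1.8) + (-1.4)·(-1.2) + (-0.4)·(1.8) + (2.6)·(-2.2)) / 4 = -11.4/4 = -2.85
  s[Y,Y] = ((-0.2)·(-0.2) + (1.8)·(1.8) + (-1.2)·(-1.2) + (1.8)·(1.8) + (-2.2)·(-2.2)) / 4 = 12.8/4 = 3.2
  Sample standard deviations s_i = √(s[i,i]):
  s(X) = √(6.8) = 2.6077
  s(Y) = √(3.2) = 1.7889

Step 3 — r_{ij} = s_{ij} / (s_i · s_j):
  r[X,X] = 1 (diagonal).
  r[X,Y] = -2.85 / (2.6077 · 1.7889) = -2.85 / 4.6648 = -0.611
  r[Y,Y] = 1 (diagonal).

R is symmetric with unit diagonal. Assembling:

R = [[1, -0.611],
 [-0.611, 1]]


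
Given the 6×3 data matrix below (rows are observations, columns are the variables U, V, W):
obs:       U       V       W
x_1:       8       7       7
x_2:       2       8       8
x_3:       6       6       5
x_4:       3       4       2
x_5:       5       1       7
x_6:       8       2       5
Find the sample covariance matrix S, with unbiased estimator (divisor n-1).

Step 1 — column means:
  mean(U) = (8 + 2 + 6 + 3 + 5 + 8) / 6 = 32/6 = 5.3333
  mean(V) = (7 + 8 + 6 + 4 + 1 + 2) / 6 = 28/6 = 4.6667
  mean(W) = (7 + 8 + 5 + 2 + 7 + 5) / 6 = 34/6 = 5.6667

Step 2 — sample covariance S[i,j] = (1/(n-1)) · Σ_k (x_{k,i} - mean_i) · (x_{k,j} - mean_j), with n-1 = 5.
  S[U,U] = ((2.6667)·(2.6667) + (-3.3333)·(-3.3333) + (0.6667)·(0.6667) + (-2.3333)·(-2.3333) + (-0.3333)·(-0.3333) + (2.6667)·(2.6667)) / 5 = 31.3333/5 = 6.2667
  S[U,V] = ((2.6667)·(2.3333) + (-3.3333)·(3.3333) + (0.6667)·(1.3333) + (-2.3333)·(-0.6667) + (-0.3333)·(-3.6667) + (2.6667)·(-2.6667)) / 5 = -8.3333/5 = -1.6667
  S[U,W] = ((2.6667)·(1.3333) + (-3.3333)·(2.3333) + (0.6667)·(-0.6667) + (-2.3333)·(-3.6667) + (-0.3333)·(1.3333) + (2.6667)·(-0.6667)) / 5 = 1.6667/5 = 0.3333
  S[V,V] = ((2.3333)·(2.3333) + (3.3333)·(3.3333) + (1.3333)·(1.3333) + (-0.6667)·(-0.6667) + (-3.6667)·(-3.6667) + (-2.6667)·(-2.6667)) / 5 = 39.3333/5 = 7.8667
  S[V,W] = ((2.3333)·(1.3333) + (3.3333)·(2.3333) + (1.3333)·(-0.6667) + (-0.6667)·(-3.6667) + (-3.6667)·(1.3333) + (-2.6667)·(-0.6667)) / 5 = 9.3333/5 = 1.8667
  S[W,W] = ((1.3333)·(1.3333) + (2.3333)·(2.3333) + (-0.6667)·(-0.6667) + (-3.6667)·(-3.6667) + (1.3333)·(1.3333) + (-0.6667)·(-0.6667)) / 5 = 23.3333/5 = 4.6667

S is symmetric (S[j,i] = S[i,j]). Assembling:

S = [[6.2667, -1.6667, 0.3333],
 [-1.6667, 7.8667, 1.8667],
 [0.3333, 1.8667, 4.6667]]


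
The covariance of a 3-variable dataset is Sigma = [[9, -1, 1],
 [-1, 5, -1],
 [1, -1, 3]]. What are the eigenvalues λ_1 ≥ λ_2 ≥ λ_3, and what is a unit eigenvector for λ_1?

Step 1 — characteristic polynomial p(λ) = det(λI - Sigma) = λ³ - tr·λ² + c_1·λ - det, where tr = trace, c_1 = sum of the principal 2×2 minors, det = det(Sigma):
  tr = 9 + 5 + 3 = 17,
  c_1 = (9·5 - (-1)²) + (9·3 - (1)²) + (5·3 - (-1)²) = 44 + 26 + 14 = 84,
  det = 9·(5·3 - (-1)²) - (-1)·((-1)·3 - (-1)·(1)) + (1)·((-1)·(-1) - 5·(1)) = 9·(14) - (-1)·(-2) + (1)·(-4) = 120.
  So p(λ) = λ³ - 17λ² + 84λ - 120.
Step 2 — look for an integer root (rational root theorem: any rational root is an integer divisor of 120). Testing λ = 5:
  p(5) = 125 - 425 + 420 - 120 = 0  ✓
  Dividing out (λ - 5): p(λ) = (λ - 5)(λ² - 12λ + 24).
Step 3 — remaining eigenvalues from the quadratic λ² - 12λ + 24 = 0:
  Δ = 12² - 4·24 = 144 - 96 = 48,  λ = (12 ± √48)/2 = (12 ± 6.9282)/2 ≈ 9.4641 or 2.5359.
  Sorted: λ_1 = 9.4641,  λ_2 = 5,  λ_3 = 2.5359  (check: sum = 17 = tr ✓).

Step 4 — unit eigenvector for λ_1 ≈ 9.4641: v spans the null space of (Sigma - λ_1 I), whose rows are
  r_1 = (-0.4641, -1, 1),  r_2 = (-1, -4.4641, -1),  r_3 = (1, -1, -6.4641).
  v is orthogonal to every row, so take v ∝ r_1 × r_2 = ((-1)·(-1) - (1)·(-4.4641), (1)·(-1) - (-0.4641)·(-1), (-0.4641)·(-4.4641) - (-1)·(-1)) ≈ (5.4641, -1.4641, 1.0718).
  Let u = (5.4641, -1.4641, 1.0718).
  ||u|| = √((5.4641)² + (-1.4641)² + (1.0718)²) = √(33.1487) ≈ 5.7575,  v_1 = u/||u|| ≈ (0.949, -0.2543, 0.1862) (||v_1|| = 1).

λ_1 = 9.4641,  λ_2 = 5,  λ_3 = 2.5359;  v_1 ≈ (0.949, -0.2543, 0.1862)


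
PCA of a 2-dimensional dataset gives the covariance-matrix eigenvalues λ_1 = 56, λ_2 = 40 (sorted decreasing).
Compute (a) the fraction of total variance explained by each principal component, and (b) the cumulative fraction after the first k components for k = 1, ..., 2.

Step 1 — total variance = trace(Sigma) = Σ λ_i = 56 + 40 = 96.

Step 2 — fraction explained by component i = λ_i / Σ λ:
  PC1: 56/96 = 0.5833
  PC2: 40/96 = 0.4167

Step 3 — cumulative fraction after k components = (λ_1 + ... + λ_k) / Σ λ:
  k = 1: 56/96 = 0.5833
  k = 2: (56 + 40)/96 = 96/96 = 1

Summary (fraction, with percent):

explained: PC1 0.5833 (58.33%), PC2 0.4167 (41.67%);  cumulative: 0.5833, 1


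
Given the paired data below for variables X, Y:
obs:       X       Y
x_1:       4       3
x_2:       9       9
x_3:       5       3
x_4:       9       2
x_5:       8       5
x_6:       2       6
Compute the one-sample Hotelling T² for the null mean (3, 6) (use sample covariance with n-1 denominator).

Step 1 — sample mean vector:
  mean(X) = (4 + 9 + 5 + 9 + 8 + 2) / 6 = 37/6 = 6.1667
  mean(Y) = (3 + 9 + 3 + 2 + 5 + 6) / 6 = 28/6 = 4.6667
  x̄ = (6.1667, 4.6667),  deviation x̄ - mu_0 = (6.1667, 4.6667) - (3, 6) = (3.1667, -1.3333).

Step 2 — sample covariance matrix, S[i,j] = (1/(n-1)) · Σ_k (x_{k,i} - mean_i) · (x_{k,j} - mean_j), divisor n-1 = 5:
  S[X,X] = ((-2.1667)·(-2.1667) + (2.8333)·(2.8333) + (-1.1667)·(-1.1667) + (2.8333)·(2.8333) + (1.8333)·(1.8333) + (-4.1667)·(-4.1667)) / 5 = 42.8333/5 = 8.5667
  S[X,Y] = ((-2.1667)·(-1.6667) + (2.8333)·(4.3333) + (-1.1667)·(-1.6667) + (2.8333)·(-2.6667) + (1.8333)·(0.3333) + (-4.1667)·(1.3333)) / 5 = 5.3333/5 = 1.0667
  S[Y,Y] = ((-1.6667)·(-1.6667) + (4.3333)·(4.3333) + (-1.6667)·(-1.6667) + (-2.6667)·(-2.6667) + (0.3333)·(0.3333) + (1.3333)·(1.3333)) / 5 = 33.3333/5 = 6.6667
  S = [[8.5667, 1.0667],
 [1.0667, 6.6667]].

Step 3 — invert S. det(S) = 8.5667·6.6667 - (1.0667)² = 55.9733.
  S^{-1} = (1/det) · [[d, -b], [-b, a]] = [[0.1191, -0.0191],
 [-0.0191, 0.153]].

Step 4 — quadratic form (x̄ - mu_0)^T · S^{-1} · (x̄ - mu_0):
  S^{-1} · (x̄ - mu_0) = (0.4026, -0.2644),
  (x̄ - mu_0)^T · [...] = (3.1667)·(0.4026) + (-1.3333)·(-0.2644) = 1.6274.

Step 5 — scale by n: T² = 6 · 1.6274 = 9.7642.

T² ≈ 9.7642


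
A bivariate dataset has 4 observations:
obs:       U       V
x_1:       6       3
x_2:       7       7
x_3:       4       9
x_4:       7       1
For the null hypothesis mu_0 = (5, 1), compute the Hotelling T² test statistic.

Step 1 — sample mean vector:
  mean(U) = (6 + 7 + 4 + 7) / 4 = 24/4 = 6
  mean(V) = (3 + 7 + 9 + 1) / 4 = 20/4 = 5
  x̄ = (6, 5),  deviation x̄ - mu_0 = (6, 5) - (5, 1) = (1, 4).

Step 2 — sample covariance matrix, S[i,j] = (1/(n-1)) · Σ_k (x_{k,i} - mean_i) · (x_{k,j} - mean_j), divisor n-1 = 3:
  S[U,U] = ((0)·(0) + (1)·(1) + (-2)·(-2) + (1)·(1)) / 3 = 6/3 = 2
  S[U,V] = ((0)·(-2) + (1)·(2) + (-2)·(4) + (1)·(-4)) / 3 = -10/3 = -3.3333
  S[V,V] = ((-2)·(-2) + (2)·(2) + (4)·(4) + (-4)·(-4)) / 3 = 40/3 = 13.3333
  S = [[2, -3.3333],
 [-3.3333, 13.3333]].

Step 3 — invert S. det(S) = 2·13.3333 - (-3.3333)² = 15.5556.
  S^{-1} = (1/det) · [[d, -b], [-b, a]] = [[0.8571, 0.2143],
 [0.2143, 0.1286]].

Step 4 — quadratic form (x̄ - mu_0)^T · S^{-1} · (x̄ - mu_0):
  S^{-1} · (x̄ - mu_0) = (1.7143, 0.7286),
  (x̄ - mu_0)^T · [...] = (1)·(1.7143) + (4)·(0.7286) = 4.6286.

Step 5 — scale by n: T² = 4 · 4.6286 = 18.5143.

T² ≈ 18.5143


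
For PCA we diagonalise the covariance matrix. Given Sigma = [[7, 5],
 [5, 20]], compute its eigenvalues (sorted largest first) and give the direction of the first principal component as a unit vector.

Step 1 — characteristic polynomial of 2×2 Sigma:
  det(Sigma - λI) = λ² - trace · λ + det = 0.
  trace = 7 + 20 = 27, det = 7·20 - (5)² = 115.
Step 2 — discriminant:
  Δ = trace² - 4·det = 729 - 460 = 269.
Step 3 — eigenvalues:
  λ = (trace ± √Δ)/2 = (27 ± 16.4012)/2,
  λ_1 = 21.7006,  λ_2 = 5.2994.

Step 4 — unit eigenvector for λ_1: solve (Sigma - λ_1 I)v = 0. First row:
  (7 - 21.7006)·v_x + (5)·v_y = 0, i.e. (-14.7006)·v_x + (5)·v_y = 0,
  so v ∝ (b, λ_1 - a) = (5, 14.7006) = u.
  ||u|| = √((5)² + (14.7006)²) = √(241.1079) ≈ 15.5277,
  v_1 = u/||u|| ≈ (0.322, 0.9467) (||v_1|| = 1).

λ_1 = 21.7006,  λ_2 = 5.2994;  v_1 ≈ (0.322, 0.9467)


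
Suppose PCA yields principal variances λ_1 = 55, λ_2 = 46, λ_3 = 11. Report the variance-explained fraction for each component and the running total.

Step 1 — total variance = trace(Sigma) = Σ λ_i = 55 + 46 + 11 = 112.

Step 2 — fraction explained by component i = λ_i / Σ λ:
  PC1: 55/112 = 0.4911
  PC2: 46/112 = 0.4107
  PC3: 11/112 = 0.0982

Step 3 — cumulative fraction after k components = (λ_1 + ... + λ_k) / Σ λ:
  k = 1: 55/112 = 0.4911
  k = 2: (55 + 46)/112 = 101/112 = 0.9018
  k = 3: (55 + 46 + 11)/112 = 112/112 = 1

Summary (fraction, with percent):

explained: PC1 0.4911 (49.11%), PC2 0.4107 (41.07%), PC3 0.0982 (9.82%);  cumulative: 0.4911, 0.9018, 1


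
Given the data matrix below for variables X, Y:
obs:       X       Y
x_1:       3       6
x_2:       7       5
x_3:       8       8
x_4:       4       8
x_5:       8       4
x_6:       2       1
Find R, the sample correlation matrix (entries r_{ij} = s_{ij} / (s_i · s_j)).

Step 1 — column means:
  mean(X) = (3 + 7 + 8 + 4 + 8 + 2) / 6 = 32/6 = 5.3333
  mean(Y) = (6 + 5 + 8 + 8 + 4 + 1) / 6 = 32/6 = 5.3333

Step 2 — sample variances and covariances s[i,j] = (1/(n-1)) · Σ_k (x_{k,i} - mean_i) · (x_{k,j} - mean_j), with n-1 = 5:
  s[X,X] = ((-2.3333)·(-2.3333) + (1.6667)·(1.6667) + (2.6667)·(2.6667) + (-1.3333)·(-1.3333) + (2.6667)·(2.6667) + (-3.3333)·(-3.3333)) / 5 = 35.3333/5 = 7.0667
  s[X,Y] = ((-2.3333)·(0.6667) + (1.6667)·(-0.3333) + (2.6667)·(2.6667) + (-1.3333)·(2.6667) + (2.6667)·(-1.3333) + (-3.3333)·(-4.3333)) / 5 = 12.3333/5 = 2.4667
  s[Y,Y] = ((0.6667)·(0.6667) + (-0.3333)·(-0.3333) + (2.6667)·(2.6667) + (2.6667)·(2.6667) + (-1.3333)·(-1.3333) + (-4.3333)·(-4.3333)) / 5 = 35.3333/5 = 7.0667
  Sample standard deviations s_i = √(s[i,i]):
  s(X) = √(7.0667) = 2.6583
  s(Y) = √(7.0667) = 2.6583

Step 3 — r_{ij} = s_{ij} / (s_i · s_j):
  r[X,X] = 1 (diagonal).
  r[X,Y] = 2.4667 / (2.6583 · 2.6583) = 2.4667 / 7.0667 = 0.3491
  r[Y,Y] = 1 (diagonal).

R is symmetric with unit diagonal. Assembling:

R = [[1, 0.3491],
 [0.3491, 1]]


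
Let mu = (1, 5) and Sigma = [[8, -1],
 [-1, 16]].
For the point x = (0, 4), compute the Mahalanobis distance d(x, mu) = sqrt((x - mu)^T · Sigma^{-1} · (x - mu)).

Step 1 — centre the observation: (x - mu) = (-1, -1).

Step 2 — invert Sigma. det(Sigma) = 8·16 - (-1)² = 127.
  Sigma^{-1} = (1/det) · [[d, -b], [-b, a]] = [[0.126, 0.0079],
 [0.0079, 0.063]].

Step 3 — form the quadratic (x - mu)^T · Sigma^{-1} · (x - mu):
  Sigma^{-1} · (x - mu) = (-0.1339, -0.0709).
  (x - mu)^T · [Sigma^{-1} · (x - mu)] = (-1)·(-0.1339) + (-1)·(-0.0709) = 0.2047.

Step 4 — take square root: d = √(0.2047) ≈ 0.4525.

d(x, mu) = √(0.2047) ≈ 0.4525


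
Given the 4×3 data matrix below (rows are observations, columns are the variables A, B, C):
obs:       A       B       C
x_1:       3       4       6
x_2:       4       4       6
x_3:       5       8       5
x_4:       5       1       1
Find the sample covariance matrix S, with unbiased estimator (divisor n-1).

Step 1 — column means:
  mean(A) = (3 + 4 + 5 + 5) / 4 = 17/4 = 4.25
  mean(B) = (4 + 4 + 8 + 1) / 4 = 17/4 = 4.25
  mean(C) = (6 + 6 + 5 + 1) / 4 = 18/4 = 4.5

Step 2 — sample covariance S[i,j] = (1/(n-1)) · Σ_k (x_{k,i} - mean_i) · (x_{k,j} - mean_j), with n-1 = 3.
  S[A,A] = ((-1.25)·(-1.25) + (-0.25)·(-0.25) + (0.75)·(0.75) + (0.75)·(0.75)) / 3 = 2.75/3 = 0.9167
  S[A,B] = ((-1.25)·(-0.25) + (-0.25)·(-0.25) + (0.75)·(3.75) + (0.75)·(-3.25)) / 3 = 0.75/3 = 0.25
  S[A,C] = ((-1.25)·(1.5) + (-0.25)·(1.5) + (0.75)·(0.5) + (0.75)·(-3.5)) / 3 = -4.5/3 = -1.5
  S[B,B] = ((-0.25)·(-0.25) + (-0.25)·(-0.25) + (3.75)·(3.75) + (-3.25)·(-3.25)) / 3 = 24.75/3 = 8.25
  S[B,C] = ((-0.25)·(1.5) + (-0.25)·(1.5) + (3.75)·(0.5) + (-3.25)·(-3.5)) / 3 = 12.5/3 = 4.1667
  S[C,C] = ((1.5)·(1.5) + (1.5)·(1.5) + (0.5)·(0.5) + (-3.5)·(-3.5)) / 3 = 17/3 = 5.6667

S is symmetric (S[j,i] = S[i,j]). Assembling:

S = [[0.9167, 0.25, -1.5],
 [0.25, 8.25, 4.1667],
 [-1.5, 4.1667, 5.6667]]


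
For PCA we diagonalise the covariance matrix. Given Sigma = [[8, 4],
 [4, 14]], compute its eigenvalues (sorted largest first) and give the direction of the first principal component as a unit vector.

Step 1 — characteristic polynomial of 2×2 Sigma:
  det(Sigma - λI) = λ² - trace · λ + det = 0.
  trace = 8 + 14 = 22, det = 8·14 - (4)² = 96.
Step 2 — discriminant:
  Δ = trace² - 4·det = 484 - 384 = 100.
Step 3 — eigenvalues:
  λ = (trace ± √Δ)/2 = (22 ± 10)/2,
  λ_1 = 16,  λ_2 = 6.

Step 4 — unit eigenvector for λ_1: solve (Sigma - λ_1 I)v = 0. First row:
  (8 - 16)·v_x + (4)·v_y = 0, i.e. (-8)·v_x + (4)·v_y = 0,
  so v ∝ (b, λ_1 - a) = (4, 8) = u.
  ||u|| = √((4)² + (8)²) = √(80) ≈ 8.9443,
  v_1 = u/||u|| ≈ (0.4472, 0.8944) (||v_1|| = 1).

λ_1 = 16,  λ_2 = 6;  v_1 ≈ (0.4472, 0.8944)


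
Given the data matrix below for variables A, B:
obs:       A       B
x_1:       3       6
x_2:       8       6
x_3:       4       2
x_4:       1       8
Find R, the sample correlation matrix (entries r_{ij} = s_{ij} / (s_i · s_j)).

Step 1 — column means:
  mean(A) = (3 + 8 + 4 + 1) / 4 = 16/4 = 4
  mean(B) = (6 + 6 + 2 + 8) / 4 = 22/4 = 5.5

Step 2 — sample variances and covariances s[i,j] = (1/(n-1)) · Σ_k (x_{k,i} - mean_i) · (x_{k,j} - mean_j), with n-1 = 3:
  s[A,A] = ((-1)·(-1) + (4)·(4) + (0)·(0) + (-3)·(-3)) / 3 = 26/3 = 8.6667
  s[A,B] = ((-1)·(0.5) + (4)·(0.5) + (0)·(-3.5) + (-3)·(2.5)) / 3 = -6/3 = -2
  s[B,B] = ((0.5)·(0.5) + (0.5)·(0.5) + (-3.5)·(-3.5) + (2.5)·(2.5)) / 3 = 19/3 = 6.3333
  Sample standard deviations s_i = √(s[i,i]):
  s(A) = √(8.6667) = 2.9439
  s(B) = √(6.3333) = 2.5166

Step 3 — r_{ij} = s_{ij} / (s_i · s_j):
  r[A,A] = 1 (diagonal).
  r[A,B] = -2 / (2.9439 · 2.5166) = -2 / 7.4087 = -0.27
  r[B,B] = 1 (diagonal).

R is symmetric with unit diagonal. Assembling:

R = [[1, -0.27],
 [-0.27, 1]]


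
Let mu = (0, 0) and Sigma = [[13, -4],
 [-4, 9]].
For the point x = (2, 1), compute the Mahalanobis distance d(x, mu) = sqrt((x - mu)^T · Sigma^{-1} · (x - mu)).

Step 1 — centre the observation: (x - mu) = (2, 1).

Step 2 — invert Sigma. det(Sigma) = 13·9 - (-4)² = 101.
  Sigma^{-1} = (1/det) · [[d, -b], [-b, a]] = [[0.0891, 0.0396],
 [0.0396, 0.1287]].

Step 3 — form the quadratic (x - mu)^T · Sigma^{-1} · (x - mu):
  Sigma^{-1} · (x - mu) = (0.2178, 0.2079).
  (x - mu)^T · [Sigma^{-1} · (x - mu)] = (2)·(0.2178) + (1)·(0.2079) = 0.6436.

Step 4 — take square root: d = √(0.6436) ≈ 0.8022.

d(x, mu) = √(0.6436) ≈ 0.8022


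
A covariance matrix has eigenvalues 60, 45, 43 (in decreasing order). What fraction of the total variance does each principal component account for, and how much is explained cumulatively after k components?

Step 1 — total variance = trace(Sigma) = Σ λ_i = 60 + 45 + 43 = 148.

Step 2 — fraction explained by component i = λ_i / Σ λ:
  PC1: 60/148 = 0.4054
  PC2: 45/148 = 0.3041
  PC3: 43/148 = 0.2905

Step 3 — cumulative fraction after k components = (λ_1 + ... + λ_k) / Σ λ:
  k = 1: 60/148 = 0.4054
  k = 2: (60 + 45)/148 = 105/148 = 0.7095
  k = 3: (60 + 45 + 43)/148 = 148/148 = 1

Summary (fraction, with percent):

explained: PC1 0.4054 (40.54%), PC2 0.3041 (30.41%), PC3 0.2905 (29.05%);  cumulative: 0.4054, 0.7095, 1


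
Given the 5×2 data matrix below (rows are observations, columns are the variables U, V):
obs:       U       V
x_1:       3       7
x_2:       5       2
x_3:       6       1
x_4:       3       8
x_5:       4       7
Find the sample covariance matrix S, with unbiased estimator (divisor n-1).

Step 1 — column means:
  mean(U) = (3 + 5 + 6 + 3 + 4) / 5 = 21/5 = 4.2
  mean(V) = (7 + 2 + 1 + 8 + 7) / 5 = 25/5 = 5

Step 2 — sample covariance S[i,j] = (1/(n-1)) · Σ_k (x_{k,i} - mean_i) · (x_{k,j} - mean_j), with n-1 = 4.
  S[U,U] = ((-1.2)·(-1.2) + (0.8)·(0.8) + (1.8)·(1.8) + (-1.2)·(-1.2) + (-0.2)·(-0.2)) / 4 = 6.8/4 = 1.7
  S[U,V] = ((-1.2)·(2) + (0.8)·(-3) + (1.8)·(-4) + (-1.2)·(3) + (-0.2)·(2)) / 4 = -16/4 = -4
  S[V,V] = ((2)·(2) + (-3)·(-3) + (-4)·(-4) + (3)·(3) + (2)·(2)) / 4 = 42/4 = 10.5

S is symmetric (S[j,i] = S[i,j]). Assembling:

S = [[1.7, -4],
 [-4, 10.5]]


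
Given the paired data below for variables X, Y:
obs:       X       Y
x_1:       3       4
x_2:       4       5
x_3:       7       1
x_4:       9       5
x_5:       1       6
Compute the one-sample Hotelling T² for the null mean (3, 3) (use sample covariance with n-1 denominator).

Step 1 — sample mean vector:
  mean(X) = (3 + 4 + 7 + 9 + 1) / 5 = 24/5 = 4.8
  mean(Y) = (4 + 5 + 1 + 5 + 6) / 5 = 21/5 = 4.2
  x̄ = (4.8, 4.2),  deviation x̄ - mu_0 = (4.8, 4.2) - (3, 3) = (1.8, 1.2).

Step 2 — sample covariance matrix, S[i,j] = (1/(n-1)) · Σ_k (x_{k,i} - mean_i) · (x_{k,j} - mean_j), divisor n-1 = 4:
  S[X,X] = ((-1.8)·(-1.8) + (-0.8)·(-0.8) + (2.2)·(2.2) + (4.2)·(4.2) + (-3.8)·(-3.8)) / 4 = 40.8/4 = 10.2
  S[X,Y] = ((-1.8)·(-0.2) + (-0.8)·(0.8) + (2.2)·(-3.2) + (4.2)·(0.8) + (-3.8)·(1.8)) / 4 = -10.8/4 = -2.7
  S[Y,Y] = ((-0.2)·(-0.2) + (0.8)·(0.8) + (-3.2)·(-3.2) + (0.8)·(0.8) + (1.8)·(1.8)) / 4 = 14.8/4 = 3.7
  S = [[10.2, -2.7],
 [-2.7, 3.7]].

Step 3 — invert S. det(S) = 10.2·3.7 - (-2.7)² = 30.45.
  S^{-1} = (1/det) · [[d, -b], [-b, a]] = [[0.1215, 0.0887],
 [0.0887, 0.335]].

Step 4 — quadratic form (x̄ - mu_0)^T · S^{-1} · (x̄ - mu_0):
  S^{-1} · (x̄ - mu_0) = (0.3251, 0.5616),
  (x̄ - mu_0)^T · [...] = (1.8)·(0.3251) + (1.2)·(0.5616) = 1.2591.

Step 5 — scale by n: T² = 5 · 1.2591 = 6.2956.

T² ≈ 6.2956


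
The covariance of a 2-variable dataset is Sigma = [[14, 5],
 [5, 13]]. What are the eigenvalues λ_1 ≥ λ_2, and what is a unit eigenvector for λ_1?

Step 1 — characteristic polynomial of 2×2 Sigma:
  det(Sigma - λI) = λ² - trace · λ + det = 0.
  trace = 14 + 13 = 27, det = 14·13 - (5)² = 157.
Step 2 — discriminant:
  Δ = trace² - 4·det = 729 - 628 = 101.
Step 3 — eigenvalues:
  λ = (trace ± √Δ)/2 = (27 ± 10.0499)/2,
  λ_1 = 18.5249,  λ_2 = 8.4751.

Step 4 — unit eigenvector for λ_1: solve (Sigma - λ_1 I)v = 0. First row:
  (14 - 18.5249)·v_x + (5)·v_y = 0, i.e. (-4.5249)·v_x + (5)·v_y = 0,
  so v ∝ (b, λ_1 - a) = (5, 4.5249) = u.
  ||u|| = √((5)² + (4.5249)²) = √(45.4751) ≈ 6.7435,
  v_1 = u/||u|| ≈ (0.7415, 0.671) (||v_1|| = 1).

λ_1 = 18.5249,  λ_2 = 8.4751;  v_1 ≈ (0.7415, 0.671)


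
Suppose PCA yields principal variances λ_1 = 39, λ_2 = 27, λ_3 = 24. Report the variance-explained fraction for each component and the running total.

Step 1 — total variance = trace(Sigma) = Σ λ_i = 39 + 27 + 24 = 90.

Step 2 — fraction explained by component i = λ_i / Σ λ:
  PC1: 39/90 = 0.4333
  PC2: 27/90 = 0.3
  PC3: 24/90 = 0.2667

Step 3 — cumulative fraction after k components = (λ_1 + ... + λ_k) / Σ λ:
  k = 1: 39/90 = 0.4333
  k = 2: (39 + 27)/90 = 66/90 = 0.7333
  k = 3: (39 + 27 + 24)/90 = 90/90 = 1

Summary (fraction, with percent):

explained: PC1 0.4333 (43.33%), PC2 0.3 (30%), PC3 0.2667 (26.67%);  cumulative: 0.4333, 0.7333, 1


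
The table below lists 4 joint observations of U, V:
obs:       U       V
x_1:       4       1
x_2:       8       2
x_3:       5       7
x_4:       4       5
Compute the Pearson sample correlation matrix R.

Step 1 — column means:
  mean(U) = (4 + 8 + 5 + 4) / 4 = 21/4 = 5.25
  mean(V) = (1 + 2 + 7 + 5) / 4 = 15/4 = 3.75

Step 2 — sample variances and covariances s[i,j] = (1/(n-1)) · Σ_k (x_{k,i} - mean_i) · (x_{k,j} - mean_j), with n-1 = 3:
  s[U,U] = ((-1.25)·(-1.25) + (2.75)·(2.75) + (-0.25)·(-0.25) + (-1.25)·(-1.25)) / 3 = 10.75/3 = 3.5833
  s[U,V] = ((-1.25)·(-2.75) + (2.75)·(-1.75) + (-0.25)·(3.25) + (-1.25)·(1.25)) / 3 = -3.75/3 = -1.25
  s[V,V] = ((-2.75)·(-2.75) + (-1.75)·(-1.75) + (3.25)·(3.25) + (1.25)·(1.25)) / 3 = 22.75/3 = 7.5833
  Sample standard deviations s_i = √(s[i,i]):
  s(U) = √(3.5833) = 1.893
  s(V) = √(7.5833) = 2.7538

Step 3 — r_{ij} = s_{ij} / (s_i · s_j):
  r[U,U] = 1 (diagonal).
  r[U,V] = -1.25 / (1.893 · 2.7538) = -1.25 / 5.2128 = -0.2398
  r[V,V] = 1 (diagonal).

R is symmetric with unit diagonal. Assembling:

R = [[1, -0.2398],
 [-0.2398, 1]]


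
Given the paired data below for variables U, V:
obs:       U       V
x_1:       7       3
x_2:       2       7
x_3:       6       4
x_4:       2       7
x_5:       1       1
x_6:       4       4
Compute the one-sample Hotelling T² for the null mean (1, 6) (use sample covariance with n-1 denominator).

Step 1 — sample mean vector:
  mean(U) = (7 + 2 + 6 + 2 + 1 + 4) / 6 = 22/6 = 3.6667
  mean(V) = (3 + 7 + 4 + 7 + 1 + 4) / 6 = 26/6 = 4.3333
  x̄ = (3.6667, 4.3333),  deviation x̄ - mu_0 = (3.6667, 4.3333) - (1, 6) = (2.6667, -1.6667).

Step 2 — sample covariance matrix, S[i,j] = (1/(n-1)) · Σ_k (x_{k,i} - mean_i) · (x_{k,j} - mean_j), divisor n-1 = 5:
  S[U,U] = ((3.3333)·(3.3333) + (-1.6667)·(-1.6667) + (2.3333)·(2.3333) + (-1.6667)·(-1.6667) + (-2.6667)·(-2.6667) + (0.3333)·(0.3333)) / 5 = 29.3333/5 = 5.8667
  S[U,V] = ((3.3333)·(-1.3333) + (-1.6667)·(2.6667) + (2.3333)·(-0.3333) + (-1.6667)·(2.6667) + (-2.6667)·(-3.3333) + (0.3333)·(-0.3333)) / 5 = -5.3333/5 = -1.0667
  S[V,V] = ((-1.3333)·(-1.3333) + (2.6667)·(2.6667) + (-0.3333)·(-0.3333) + (2.6667)·(2.6667) + (-3.3333)·(-3.3333) + (-0.3333)·(-0.3333)) / 5 = 27.3333/5 = 5.4667
  S = [[5.8667, -1.0667],
 [-1.0667, 5.4667]].

Step 3 — invert S. det(S) = 5.8667·5.4667 - (-1.0667)² = 30.9333.
  S^{-1} = (1/det) · [[d, -b], [-b, a]] = [[0.1767, 0.0345],
 [0.0345, 0.1897]].

Step 4 — quadratic form (x̄ - mu_0)^T · S^{-1} · (x̄ - mu_0):
  S^{-1} · (x̄ - mu_0) = (0.4138, -0.2241),
  (x̄ - mu_0)^T · [...] = (2.6667)·(0.4138) + (-1.6667)·(-0.2241) = 1.477.

Step 5 — scale by n: T² = 6 · 1.477 = 8.8621.

T² ≈ 8.8621


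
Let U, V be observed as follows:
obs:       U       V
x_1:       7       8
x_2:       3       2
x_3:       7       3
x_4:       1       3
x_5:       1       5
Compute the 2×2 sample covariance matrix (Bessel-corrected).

Step 1 — column means:
  mean(U) = (7 + 3 + 7 + 1 + 1) / 5 = 19/5 = 3.8
  mean(V) = (8 + 2 + 3 + 3 + 5) / 5 = 21/5 = 4.2

Step 2 — sample covariance S[i,j] = (1/(n-1)) · Σ_k (x_{k,i} - mean_i) · (x_{k,j} - mean_j), with n-1 = 4.
  S[U,U] = ((3.2)·(3.2) + (-0.8)·(-0.8) + (3.2)·(3.2) + (-2.8)·(-2.8) + (-2.8)·(-2.8)) / 4 = 36.8/4 = 9.2
  S[U,V] = ((3.2)·(3.8) + (-0.8)·(-2.2) + (3.2)·(-1.2) + (-2.8)·(-1.2) + (-2.8)·(0.8)) / 4 = 11.2/4 = 2.8
  S[V,V] = ((3.8)·(3.8) + (-2.2)·(-2.2) + (-1.2)·(-1.2) + (-1.2)·(-1.2) + (0.8)·(0.8)) / 4 = 22.8/4 = 5.7

S is symmetric (S[j,i] = S[i,j]). Assembling:

S = [[9.2, 2.8],
 [2.8, 5.7]]


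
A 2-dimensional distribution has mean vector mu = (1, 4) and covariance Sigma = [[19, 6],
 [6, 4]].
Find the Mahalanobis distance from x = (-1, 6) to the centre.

Step 1 — centre the observation: (x - mu) = (-2, 2).

Step 2 — invert Sigma. det(Sigma) = 19·4 - (6)² = 40.
  Sigma^{-1} = (1/det) · [[d, -b], [-b, a]] = [[0.1, -0.15],
 [-0.15, 0.475]].

Step 3 — form the quadratic (x - mu)^T · Sigma^{-1} · (x - mu):
  Sigma^{-1} · (x - mu) = (-0.5, 1.25).
  (x - mu)^T · [Sigma^{-1} · (x - mu)] = (-2)·(-0.5) + (2)·(1.25) = 3.5.

Step 4 — take square root: d = √(3.5) ≈ 1.8708.

d(x, mu) = √(3.5) ≈ 1.8708


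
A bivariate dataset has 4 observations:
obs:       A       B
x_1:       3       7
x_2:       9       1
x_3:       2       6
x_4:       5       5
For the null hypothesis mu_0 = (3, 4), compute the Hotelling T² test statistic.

Step 1 — sample mean vector:
  mean(A) = (3 + 9 + 2 + 5) / 4 = 19/4 = 4.75
  mean(B) = (7 + 1 + 6 + 5) / 4 = 19/4 = 4.75
  x̄ = (4.75, 4.75),  deviation x̄ - mu_0 = (4.75, 4.75) - (3, 4) = (1.75, 0.75).

Step 2 — sample covariance matrix, S[i,j] = (1/(n-1)) · Σ_k (x_{k,i} - mean_i) · (x_{k,j} - mean_j), divisor n-1 = 3:
  S[A,A] = ((-1.75)·(-1.75) + (4.25)·(4.25) + (-2.75)·(-2.75) + (0.25)·(0.25)) / 3 = 28.75/3 = 9.5833
  S[A,B] = ((-1.75)·(2.25) + (4.25)·(-3.75) + (-2.75)·(1.25) + (0.25)·(0.25)) / 3 = -23.25/3 = -7.75
  S[B,B] = ((2.25)·(2.25) + (-3.75)·(-3.75) + (1.25)·(1.25) + (0.25)·(0.25)) / 3 = 20.75/3 = 6.9167
  S = [[9.5833, -7.75],
 [-7.75, 6.9167]].

Step 3 — invert S. det(S) = 9.5833·6.9167 - (-7.75)² = 6.2222.
  S^{-1} = (1/det) · [[d, -b], [-b, a]] = [[1.1116, 1.2455],
 [1.2455, 1.5402]].

Step 4 — quadratic form (x̄ - mu_0)^T · S^{-1} · (x̄ - mu_0):
  S^{-1} · (x̄ - mu_0) = (2.8795, 3.3348),
  (x̄ - mu_0)^T · [...] = (1.75)·(2.8795) + (0.75)·(3.3348) = 7.5402.

Step 5 — scale by n: T² = 4 · 7.5402 = 30.1607.

T² ≈ 30.1607


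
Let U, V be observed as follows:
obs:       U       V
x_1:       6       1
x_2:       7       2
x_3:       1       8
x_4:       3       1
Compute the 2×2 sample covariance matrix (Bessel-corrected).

Step 1 — column means:
  mean(U) = (6 + 7 + 1 + 3) / 4 = 17/4 = 4.25
  mean(V) = (1 + 2 + 8 + 1) / 4 = 12/4 = 3

Step 2 — sample covariance S[i,j] = (1/(n-1)) · Σ_k (x_{k,i} - mean_i) · (x_{k,j} - mean_j), with n-1 = 3.
  S[U,U] = ((1.75)·(1.75) + (2.75)·(2.75) + (-3.25)·(-3.25) + (-1.25)·(-1.25)) / 3 = 22.75/3 = 7.5833
  S[U,V] = ((1.75)·(-2) + (2.75)·(-1) + (-3.25)·(5) + (-1.25)·(-2)) / 3 = -20/3 = -6.6667
  S[V,V] = ((-2)·(-2) + (-1)·(-1) + (5)·(5) + (-2)·(-2)) / 3 = 34/3 = 11.3333

S is symmetric (S[j,i] = S[i,j]). Assembling:

S = [[7.5833, -6.6667],
 [-6.6667, 11.3333]]


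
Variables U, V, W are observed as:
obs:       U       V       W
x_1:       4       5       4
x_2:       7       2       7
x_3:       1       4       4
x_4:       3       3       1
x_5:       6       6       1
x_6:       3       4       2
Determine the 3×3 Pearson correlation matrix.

Step 1 — column means:
  mean(U) = (4 + 7 + 1 + 3 + 6 + 3) / 6 = 24/6 = 4
  mean(V) = (5 + 2 + 4 + 3 + 6 + 4) / 6 = 24/6 = 4
  mean(W) = (4 + 7 + 4 + 1 + 1 + 2) / 6 = 19/6 = 3.1667

Step 2 — sample variances and covariances s[i,j] = (1/(n-1)) · Σ_k (x_{k,i} - mean_i) · (x_{k,j} - mean_j), with n-1 = 5:
  s[U,U] = ((0)·(0) + (3)·(3) + (-3)·(-3) + (-1)·(-1) + (2)·(2) + (-1)·(-1)) / 5 = 24/5 = 4.8
  s[U,V] = ((0)·(1) + (3)·(-2) + (-3)·(0) + (-1)·(-1) + (2)·(2) + (-1)·(0)) / 5 = -1/5 = -0.2
  s[U,W] = ((0)·(0.8333) + (3)·(3.8333) + (-3)·(0.8333) + (-1)·(-2.1667) + (2)·(-2.1667) + (-1)·(-1.1667)) / 5 = 8/5 = 1.6
  s[V,V] = ((1)·(1) + (-2)·(-2) + (0)·(0) + (-1)·(-1) + (2)·(2) + (0)·(0)) / 5 = 10/5 = 2
  s[V,W] = ((1)·(0.8333) + (-2)·(3.8333) + (0)·(0.8333) + (-1)·(-2.1667) + (2)·(-2.1667) + (0)·(-1.1667)) / 5 = -9/5 = -1.8
  s[W,W] = ((0.8333)·(0.8333) + (3.8333)·(3.8333) + (0.8333)·(0.8333) + (-2.1667)·(-2.1667) + (-2.1667)·(-2.1667) + (-1.1667)·(-1.1667)) / 5 = 26.8333/5 = 5.3667
  Sample standard deviations s_i = √(s[i,i]):
  s(U) = √(4.8) = 2.1909
  s(V) = √(2) = 1.4142
  s(W) = √(5.3667) = 2.3166

Step 3 — r_{ij} = s_{ij} / (s_i · s_j):
  r[U,U] = 1 (diagonal).
  r[U,V] = -0.2 / (2.1909 · 1.4142) = -0.2 / 3.0984 = -0.0645
  r[U,W] = 1.6 / (2.1909 · 2.3166) = 1.6 / 5.0754 = 0.3152
  r[V,V] = 1 (diagonal).
  r[V,W] = -1.8 / (1.4142 · 2.3166) = -1.8 / 3.2762 = -0.5494
  r[W,W] = 1 (diagonal).

R is symmetric with unit diagonal. Assembling:

R = [[1, -0.0645, 0.3152],
 [-0.0645, 1, -0.5494],
 [0.3152, -0.5494, 1]]


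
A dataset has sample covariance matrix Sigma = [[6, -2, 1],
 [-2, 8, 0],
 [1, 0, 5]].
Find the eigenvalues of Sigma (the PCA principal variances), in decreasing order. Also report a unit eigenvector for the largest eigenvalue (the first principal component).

Step 1 — characteristic polynomial p(λ) = det(λI - Sigma) = λ³ - tr·λ² + c_1·λ - det, where tr = trace, c_1 = sum of the principal 2×2 minors, det = det(Sigma):
  tr = 6 + 8 + 5 = 19,
  c_1 = (6·8 - (-2)²) + (6·5 - (1)²) + (8·5 - (0)²) = 44 + 29 + 40 = 113,
  det = 6·(8·5 - (0)²) - (-2)·((-2)·5 - (0)·(1)) + (1)·((-2)·(0) - 8·(1)) = 6·(40) - (-2)·(-10) + (1)·(-8) = 212.
  So p(λ) = λ³ - 19λ² + 113λ - 212.
Step 2 — look for an integer root (rational root theorem: any rational root is an integer divisor of 212). Testing λ = 4:
  p(4) = 64 - 304 + 452 - 212 = 0  ✓
  Dividing out (λ - 4): p(λ) = (λ - 4)(λ² - 15λ + 53).
Step 3 — remaining eigenvalues from the quadratic λ² - 15λ + 53 = 0:
  Δ = 15² - 4·53 = 225 - 212 = 13,  λ = (15 ± √13)/2 = (15 ± 3.6056)/2 ≈ 9.3028 or 5.6972.
  Sorted: λ_1 = 9.3028,  λ_2 = 5.6972,  λ_3 = 4  (check: sum = 19 = tr ✓).

Step 4 — unit eigenvector for λ_1 ≈ 9.3028: v spans the null space of (Sigma - λ_1 I), whose rows are
  r_1 = (-3.3028, -2, 1),  r_2 = (-2, -1.3028, 0),  r_3 = (1, 0, -4.3028).
  v is orthogonal to every row, so take v ∝ r_1 × r_2 = ((-2)·(0) - (1)·(-1.3028), (1)·(-2) - (-3.3028)·(0), (-3.3028)·(-1.3028) - (-2)·(-2)) ≈ (1.3028, -2, 0.3028).
  Let u = (1.3028, -2, 0.3028).
  ||u|| = √((1.3028)² + (-2)² + (0.3028)²) = √(5.7889) ≈ 2.406,  v_1 = u/||u|| ≈ (0.5415, -0.8313, 0.1258) (||v_1|| = 1).

λ_1 = 9.3028,  λ_2 = 5.6972,  λ_3 = 4;  v_1 ≈ (0.5415, -0.8313, 0.1258)


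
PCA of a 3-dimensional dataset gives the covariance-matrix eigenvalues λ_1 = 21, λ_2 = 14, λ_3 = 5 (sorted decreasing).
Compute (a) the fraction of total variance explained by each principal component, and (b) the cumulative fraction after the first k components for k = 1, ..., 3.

Step 1 — total variance = trace(Sigma) = Σ λ_i = 21 + 14 + 5 = 40.

Step 2 — fraction explained by component i = λ_i / Σ λ:
  PC1: 21/40 = 0.525
  PC2: 14/40 = 0.35
  PC3: 5/40 = 0.125

Step 3 — cumulative fraction after k components = (λ_1 + ... + λ_k) / Σ λ:
  k = 1: 21/40 = 0.525
  k = 2: (21 + 14)/40 = 35/40 = 0.875
  k = 3: (21 + 14 + 5)/40 = 40/40 = 1

Summary (fraction, with percent):

explained: PC1 0.525 (52.5%), PC2 0.35 (35%), PC3 0.125 (12.5%);  cumulative: 0.525, 0.875, 1


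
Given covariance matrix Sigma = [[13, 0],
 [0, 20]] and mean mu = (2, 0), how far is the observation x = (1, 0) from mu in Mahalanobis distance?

Step 1 — centre the observation: (x - mu) = (-1, 0).

Step 2 — invert Sigma. det(Sigma) = 13·20 - (0)² = 260.
  Sigma^{-1} = (1/det) · [[d, -b], [-b, a]] = [[0.0769, 0],
 [0, 0.05]].

Step 3 — form the quadratic (x - mu)^T · Sigma^{-1} · (x - mu):
  Sigma^{-1} · (x - mu) = (-0.0769, 0).
  (x - mu)^T · [Sigma^{-1} · (x - mu)] = (-1)·(-0.0769) + (0)·(0) = 0.0769.

Step 4 — take square root: d = √(0.0769) ≈ 0.2774.

d(x, mu) = √(0.0769) ≈ 0.2774


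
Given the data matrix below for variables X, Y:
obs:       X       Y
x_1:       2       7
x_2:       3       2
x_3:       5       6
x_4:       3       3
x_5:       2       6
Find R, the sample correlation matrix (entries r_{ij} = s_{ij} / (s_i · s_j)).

Step 1 — column means:
  mean(X) = (2 + 3 + 5 + 3 + 2) / 5 = 15/5 = 3
  mean(Y) = (7 + 2 + 6 + 3 + 6) / 5 = 24/5 = 4.8

Step 2 — sample variances and covariances s[i,j] = (1/(n-1)) · Σ_k (x_{k,i} - mean_i) · (x_{k,j} - mean_j), with n-1 = 4:
  s[X,X] = ((-1)·(-1) + (0)·(0) + (2)·(2) + (0)·(0) + (-1)·(-1)) / 4 = 6/4 = 1.5
  s[X,Y] = ((-1)·(2.2) + (0)·(-2.8) + (2)·(1.2) + (0)·(-1.8) + (-1)·(1.2)) / 4 = -1/4 = -0.25
  s[Y,Y] = ((2.2)·(2.2) + (-2.8)·(-2.8) + (1.2)·(1.2) + (-1.8)·(-1.8) + (1.2)·(1.2)) / 4 = 18.8/4 = 4.7
  Sample standard deviations s_i = √(s[i,i]):
  s(X) = √(1.5) = 1.2247
  s(Y) = √(4.7) = 2.1679

Step 3 — r_{ij} = s_{ij} / (s_i · s_j):
  r[X,X] = 1 (diagonal).
  r[X,Y] = -0.25 / (1.2247 · 2.1679) = -0.25 / 2.6552 = -0.0942
  r[Y,Y] = 1 (diagonal).

R is symmetric with unit diagonal. Assembling:

R = [[1, -0.0942],
 [-0.0942, 1]]
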